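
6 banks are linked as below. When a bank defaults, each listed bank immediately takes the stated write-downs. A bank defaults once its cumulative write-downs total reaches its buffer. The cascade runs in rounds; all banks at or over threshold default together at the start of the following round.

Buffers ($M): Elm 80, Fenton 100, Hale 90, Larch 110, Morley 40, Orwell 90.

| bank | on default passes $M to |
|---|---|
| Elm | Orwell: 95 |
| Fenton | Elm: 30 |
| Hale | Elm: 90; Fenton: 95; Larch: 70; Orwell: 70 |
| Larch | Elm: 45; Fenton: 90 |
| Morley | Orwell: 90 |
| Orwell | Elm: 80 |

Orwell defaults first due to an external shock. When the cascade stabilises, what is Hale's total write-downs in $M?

Round 1 — Orwell defaults (initial).
  Elm: +80 → 80 ≥ 80
Round 2 — Elm defaults.
No further defaults.

0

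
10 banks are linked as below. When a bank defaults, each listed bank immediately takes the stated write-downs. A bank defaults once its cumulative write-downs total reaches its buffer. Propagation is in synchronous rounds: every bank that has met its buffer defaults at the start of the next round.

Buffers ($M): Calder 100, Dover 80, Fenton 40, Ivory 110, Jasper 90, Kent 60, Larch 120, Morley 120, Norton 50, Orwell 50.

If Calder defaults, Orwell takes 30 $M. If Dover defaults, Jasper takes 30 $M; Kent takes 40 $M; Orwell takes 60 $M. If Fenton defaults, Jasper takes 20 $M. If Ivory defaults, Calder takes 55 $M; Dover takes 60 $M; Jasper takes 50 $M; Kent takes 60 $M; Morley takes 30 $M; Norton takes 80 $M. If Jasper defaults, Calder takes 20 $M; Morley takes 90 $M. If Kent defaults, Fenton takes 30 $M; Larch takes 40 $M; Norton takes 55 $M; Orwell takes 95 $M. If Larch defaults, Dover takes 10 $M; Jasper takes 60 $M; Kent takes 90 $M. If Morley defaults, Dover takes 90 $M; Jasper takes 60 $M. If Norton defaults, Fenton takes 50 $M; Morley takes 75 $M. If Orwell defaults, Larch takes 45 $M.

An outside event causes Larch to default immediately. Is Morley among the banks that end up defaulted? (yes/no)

no

Round 1 — Larch defaults (initial).
  Dover: +10 → 10 < 80
  Jasper: +60 → 60 < 90
  Kent: +90 → 90 ≥ 60
Round 2 — Kent defaults.
  Fenton: +30 → 30 < 40
  Norton: +55 → 55 ≥ 50
  Orwell: +95 → 95 ≥ 50
Round 3 — Norton, Orwell default.
  Fenton: +50 → 80 ≥ 40
  Morley: +75 → 75 < 120
Round 4 — Fenton defaults.
  Jasper: +20 → 80 < 90
No further defaults.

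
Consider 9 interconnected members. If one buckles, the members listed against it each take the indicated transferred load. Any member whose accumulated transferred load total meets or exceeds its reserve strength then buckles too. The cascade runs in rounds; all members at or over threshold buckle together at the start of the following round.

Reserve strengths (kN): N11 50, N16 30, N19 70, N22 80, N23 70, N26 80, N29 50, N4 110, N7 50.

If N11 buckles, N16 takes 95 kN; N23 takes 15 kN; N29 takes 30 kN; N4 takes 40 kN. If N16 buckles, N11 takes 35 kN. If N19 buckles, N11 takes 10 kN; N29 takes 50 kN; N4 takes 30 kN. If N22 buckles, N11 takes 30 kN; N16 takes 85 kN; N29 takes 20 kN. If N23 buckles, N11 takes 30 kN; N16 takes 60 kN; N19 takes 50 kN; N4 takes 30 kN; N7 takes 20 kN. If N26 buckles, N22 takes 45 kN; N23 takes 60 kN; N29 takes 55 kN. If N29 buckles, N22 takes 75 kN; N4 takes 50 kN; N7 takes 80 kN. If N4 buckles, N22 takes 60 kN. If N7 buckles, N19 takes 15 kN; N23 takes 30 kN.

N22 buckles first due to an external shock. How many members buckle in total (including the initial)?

Round 1 — N22 buckles (initial).
  N11: +30 → 30 < 50
  N16: +85 → 85 ≥ 30
  N29: +20 → 20 < 50
Round 2 — N16 buckles.
  N11: +35 → 65 ≥ 50
Round 3 — N11 buckles.
  N23: +15 → 15 < 70
  N29: +30 → 50 ≥ 50
  N4: +40 → 40 < 110
Round 4 — N29 buckles.
  N4: +50 → 90 < 110
  N7: +80 → 80 ≥ 50
Round 5 — N7 buckles.
  N19: +15 → 15 < 70
  N23: +30 → 45 < 70
No further bucklings.

5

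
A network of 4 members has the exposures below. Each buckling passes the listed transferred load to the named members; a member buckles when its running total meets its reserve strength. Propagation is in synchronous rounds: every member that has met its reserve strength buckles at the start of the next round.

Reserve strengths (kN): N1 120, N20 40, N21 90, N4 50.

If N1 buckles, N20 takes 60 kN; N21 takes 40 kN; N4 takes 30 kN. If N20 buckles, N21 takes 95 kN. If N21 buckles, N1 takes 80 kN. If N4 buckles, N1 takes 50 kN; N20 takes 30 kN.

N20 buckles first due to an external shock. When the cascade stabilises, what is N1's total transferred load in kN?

80

Round 1 — N20 buckles (initial).
  N21: +95 → 95 ≥ 90
Round 2 — N21 buckles.
  N1: +80 → 80 < 120
No further bucklings.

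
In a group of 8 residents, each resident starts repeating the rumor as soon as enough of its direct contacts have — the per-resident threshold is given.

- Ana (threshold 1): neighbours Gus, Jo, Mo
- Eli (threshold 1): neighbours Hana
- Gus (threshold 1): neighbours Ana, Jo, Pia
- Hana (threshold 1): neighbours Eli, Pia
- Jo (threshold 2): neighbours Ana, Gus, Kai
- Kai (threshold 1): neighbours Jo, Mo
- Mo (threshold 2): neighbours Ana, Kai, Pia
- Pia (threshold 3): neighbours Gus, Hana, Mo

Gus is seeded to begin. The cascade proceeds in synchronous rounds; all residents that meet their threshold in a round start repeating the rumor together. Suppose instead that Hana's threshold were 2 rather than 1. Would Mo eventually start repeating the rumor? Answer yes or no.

With Hana's threshold at 2:
Round 1 — Gus starts repeating the rumor (initial).
Round 2 — checking thresholds:
  Ana: 1 of 3 neighbours ≥ 1, starts repeating the rumor.
  Jo: 1 of 3 neighbours < 2, below threshold.
  Pia: 1 of 3 neighbours < 3, below threshold.
Round 3 — checking thresholds:
  Jo: 2 of 3 neighbours ≥ 2, starts repeating the rumor.
  Mo: 1 of 3 neighbours < 2, below threshold.
  Pia: 1 of 3 neighbours < 3, below threshold.
Round 4 — checking thresholds:
  Kai: 1 of 2 neighbours ≥ 1, starts repeating the rumor.
  Mo: 1 of 3 neighbours < 2, below threshold.
  Pia: 1 of 3 neighbours < 3, below threshold.
Round 5 — checking thresholds:
  Mo: 2 of 3 neighbours ≥ 2, starts repeating the rumor.
  Pia: 1 of 3 neighbours < 3, below threshold.
Round 6 — no new spreads; cascade stops.

yes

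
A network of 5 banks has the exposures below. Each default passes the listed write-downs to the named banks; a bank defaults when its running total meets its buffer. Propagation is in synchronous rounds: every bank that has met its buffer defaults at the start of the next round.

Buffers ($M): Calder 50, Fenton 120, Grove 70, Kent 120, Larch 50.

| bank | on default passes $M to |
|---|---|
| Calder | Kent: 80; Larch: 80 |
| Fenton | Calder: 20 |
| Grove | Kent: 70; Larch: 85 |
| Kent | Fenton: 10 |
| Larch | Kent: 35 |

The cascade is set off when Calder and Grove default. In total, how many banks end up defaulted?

4

Round 1 — Calder, Grove default (initial).
  Kent: +80+70 → 150 ≥ 120
  Larch: +80+85 → 165 ≥ 50
Round 2 — Kent, Larch default.
  Fenton: +10 → 10 < 120
No further defaults.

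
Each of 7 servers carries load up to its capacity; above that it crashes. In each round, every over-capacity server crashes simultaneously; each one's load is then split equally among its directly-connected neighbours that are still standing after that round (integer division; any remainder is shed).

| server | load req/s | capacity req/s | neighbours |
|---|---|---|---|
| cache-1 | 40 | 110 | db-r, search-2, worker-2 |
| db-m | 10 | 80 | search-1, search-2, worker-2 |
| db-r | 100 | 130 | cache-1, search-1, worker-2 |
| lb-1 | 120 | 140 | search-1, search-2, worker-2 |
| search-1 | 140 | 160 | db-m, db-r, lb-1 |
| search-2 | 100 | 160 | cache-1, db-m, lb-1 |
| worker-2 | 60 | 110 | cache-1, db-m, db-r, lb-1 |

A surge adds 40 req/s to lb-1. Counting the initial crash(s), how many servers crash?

Round 1 — lb-1 at 160 > 140. lb-1 crashes.
  lb-1 sheds 160 req/s to search-1, search-2, worker-2: 53 each (1 lost).
    search-1: 140+53 = 193 > 160
    search-2: 100+53 = 153 ≤ 160
    worker-2: 60+53 = 113 > 110
Round 2 — search-1, worker-2 crash.
  search-1 sheds 193 req/s to db-m, db-r: 96 each (1 lost).
    db-m: 10+96 = 106 > 80
    db-r: 100+96 = 196 > 130
  worker-2 sheds 113 req/s to cache-1, db-m, db-r: 37 each (2 lost).
    cache-1: 40+37 = 77 ≤ 110
    db-m: 106+37 = 143 > 80
    db-r: 196+37 = 233 > 130
Round 3 — db-m, db-r crash.
  db-m sheds 143 req/s to search-2: 143 each.
    search-2: 153+143 = 296 > 160
  db-r sheds 233 req/s to cache-1: 233 each.
    cache-1: 77+233 = 310 > 110
Round 4 — cache-1, search-2 crash.
  cache-1 sheds 310 req/s: no online neighbours, lost.
  search-2 sheds 296 req/s: no online neighbours, lost.
No further crashes.

7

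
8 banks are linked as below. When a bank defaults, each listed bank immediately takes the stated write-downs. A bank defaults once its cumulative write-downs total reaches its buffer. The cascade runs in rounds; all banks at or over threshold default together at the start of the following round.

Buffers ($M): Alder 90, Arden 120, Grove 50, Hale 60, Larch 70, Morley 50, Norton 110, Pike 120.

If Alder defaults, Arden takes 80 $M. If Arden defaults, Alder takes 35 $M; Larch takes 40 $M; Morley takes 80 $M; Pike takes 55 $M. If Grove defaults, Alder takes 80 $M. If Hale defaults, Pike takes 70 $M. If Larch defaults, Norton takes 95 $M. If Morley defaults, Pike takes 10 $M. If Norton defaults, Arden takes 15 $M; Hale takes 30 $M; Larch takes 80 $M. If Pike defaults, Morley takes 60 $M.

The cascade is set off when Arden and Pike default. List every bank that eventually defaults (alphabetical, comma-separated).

Arden, Morley, Pike

Round 1 — Arden, Pike default (initial).
  Alder: +35 → 35 < 90
  Larch: +40 → 40 < 70
  Morley: +80+60 → 140 ≥ 50
Round 2 — Morley defaults.
No further defaults.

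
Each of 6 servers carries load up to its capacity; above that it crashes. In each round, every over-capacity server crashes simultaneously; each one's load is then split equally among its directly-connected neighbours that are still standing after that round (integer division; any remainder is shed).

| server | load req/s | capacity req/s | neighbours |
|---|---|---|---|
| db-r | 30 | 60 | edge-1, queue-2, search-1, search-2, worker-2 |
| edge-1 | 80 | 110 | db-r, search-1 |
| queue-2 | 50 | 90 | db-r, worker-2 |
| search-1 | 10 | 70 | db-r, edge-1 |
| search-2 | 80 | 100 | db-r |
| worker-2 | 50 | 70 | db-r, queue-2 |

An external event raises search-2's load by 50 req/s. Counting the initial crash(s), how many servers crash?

6

Round 1 — search-2 at 130 > 100. search-2 crashes.
  search-2 sheds 130 req/s to db-r: 130 each.
    db-r: 30+130 = 160 > 60
Round 2 — db-r crashes.
  db-r sheds 160 req/s to edge-1, queue-2, search-1, worker-2: 40 each.
    edge-1: 80+40 = 120 > 110
    queue-2: 50+40 = 90 ≤ 90
    search-1: 10+40 = 50 ≤ 70
    worker-2: 50+40 = 90 > 70
Round 3 — edge-1, worker-2 crash.
  edge-1 sheds 120 req/s to search-1: 120 each.
    search-1: 50+120 = 170 > 70
  worker-2 sheds 90 req/s to queue-2: 90 each.
    queue-2: 90+90 = 180 > 90
Round 4 — queue-2, search-1 crash.
  queue-2 sheds 180 req/s: no online neighbours, lost.
  search-1 sheds 170 req/s: no online neighbours, lost.
No further crashes.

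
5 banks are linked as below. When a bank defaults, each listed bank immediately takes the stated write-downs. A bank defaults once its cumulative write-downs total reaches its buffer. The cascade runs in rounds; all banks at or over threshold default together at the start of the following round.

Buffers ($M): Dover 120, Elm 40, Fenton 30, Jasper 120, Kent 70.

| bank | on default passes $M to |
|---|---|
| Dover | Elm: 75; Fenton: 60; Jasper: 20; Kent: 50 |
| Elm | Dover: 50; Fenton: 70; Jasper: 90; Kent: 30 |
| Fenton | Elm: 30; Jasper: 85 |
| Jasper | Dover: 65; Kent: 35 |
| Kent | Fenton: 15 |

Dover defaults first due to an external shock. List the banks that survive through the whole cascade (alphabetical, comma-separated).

none

Round 1 — Dover defaults (initial).
  Elm: +75 → 75 ≥ 40
  Fenton: +60 → 60 ≥ 30
  Jasper: +20 → 20 < 120
  Kent: +50 → 50 < 70
Round 2 — Elm, Fenton default.
  Jasper: +90+85 → 195 ≥ 120
  Kent: +30 → 80 ≥ 70
Round 3 — Jasper, Kent default.
No further defaults.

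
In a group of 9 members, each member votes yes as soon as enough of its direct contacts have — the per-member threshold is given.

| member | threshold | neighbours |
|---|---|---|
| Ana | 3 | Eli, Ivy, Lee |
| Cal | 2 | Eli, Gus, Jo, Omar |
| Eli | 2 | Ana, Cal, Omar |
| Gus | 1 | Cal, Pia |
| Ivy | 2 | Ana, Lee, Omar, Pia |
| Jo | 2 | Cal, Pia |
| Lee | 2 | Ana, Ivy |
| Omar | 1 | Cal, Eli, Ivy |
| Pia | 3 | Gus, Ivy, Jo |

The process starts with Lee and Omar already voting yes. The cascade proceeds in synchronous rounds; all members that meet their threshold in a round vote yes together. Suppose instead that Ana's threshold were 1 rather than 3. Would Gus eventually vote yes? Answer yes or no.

With Ana's threshold at 1:
Round 1 — Lee, Omar vote yes (initial).
Round 2 — checking thresholds:
  Ana: 1 of 3 neighbours ≥ 1, votes yes.
  Cal: 1 of 4 neighbours < 2, not yet.
  Eli: 1 of 3 neighbours < 2, not yet.
  Ivy: 2 of 4 neighbours ≥ 2, votes yes.
Round 3 — checking thresholds:
  Cal: 1 of 4 neighbours < 2, not yet.
  Eli: 2 of 3 neighbours ≥ 2, votes yes.
  Pia: 1 of 3 neighbours < 3, not yet.
Round 4 — checking thresholds:
  Cal: 2 of 4 neighbours ≥ 2, votes yes.
  Pia: 1 of 3 neighbours < 3, not yet.
Round 5 — checking thresholds:
  Gus: 1 of 2 neighbours ≥ 1, votes yes.
  Jo: 1 of 2 neighbours < 2, not yet.
  Pia: 1 of 3 neighbours < 3, not yet.
Round 6 — no new yes votes; cascade stops.

yes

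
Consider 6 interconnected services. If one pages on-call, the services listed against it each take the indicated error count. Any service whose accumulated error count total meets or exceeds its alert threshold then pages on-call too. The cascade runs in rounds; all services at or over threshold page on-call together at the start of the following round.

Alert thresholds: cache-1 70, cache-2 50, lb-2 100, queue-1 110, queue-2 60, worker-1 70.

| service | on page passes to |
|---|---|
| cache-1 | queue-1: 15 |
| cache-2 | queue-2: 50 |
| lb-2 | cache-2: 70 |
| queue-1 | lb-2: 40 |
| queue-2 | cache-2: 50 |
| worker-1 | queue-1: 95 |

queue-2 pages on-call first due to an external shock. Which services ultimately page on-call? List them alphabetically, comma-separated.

cache-2, queue-2

Round 1 — queue-2 pages on-call (initial).
  cache-2: +50 → 50 ≥ 50
Round 2 — cache-2 pages on-call.
No further pages.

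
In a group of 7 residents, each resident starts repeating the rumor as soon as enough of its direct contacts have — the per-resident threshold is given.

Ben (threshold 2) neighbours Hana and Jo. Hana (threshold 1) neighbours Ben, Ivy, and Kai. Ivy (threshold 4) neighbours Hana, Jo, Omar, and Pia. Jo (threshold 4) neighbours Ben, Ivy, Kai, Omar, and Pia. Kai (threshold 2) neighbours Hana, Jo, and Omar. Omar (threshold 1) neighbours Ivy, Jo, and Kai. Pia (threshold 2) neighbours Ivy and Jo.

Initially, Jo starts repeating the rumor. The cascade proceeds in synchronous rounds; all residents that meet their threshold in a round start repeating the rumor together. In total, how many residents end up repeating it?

5

Round 1 — Jo starts repeating the rumor (initial).
Round 2 — checking thresholds:
  Ben: 1 of 2 neighbours < 2, not yet.
  Ivy: 1 of 4 neighbours < 4, not yet.
  Kai: 1 of 3 neighbours < 2, not yet.
  Omar: 1 of 3 neighbours ≥ 1, starts repeating the rumor.
  Pia: 1 of 2 neighbours < 2, not yet.
Round 3 — checking thresholds:
  Ben: 1 of 2 neighbours < 2, not yet.
  Ivy: 2 of 4 neighbours < 4, not yet.
  Kai: 2 of 3 neighbours ≥ 2, starts repeating the rumor.
  Pia: 1 of 2 neighbours < 2, not yet.
Round 4 — checking thresholds:
  Ben: 1 of 2 neighbours < 2, not yet.
  Hana: 1 of 3 neighbours ≥ 1, starts repeating the rumor.
  Ivy: 2 of 4 neighbours < 4, not yet.
  Pia: 1 of 2 neighbours < 2, not yet.
Round 5 — checking thresholds:
  Ben: 2 of 2 neighbours ≥ 2, starts repeating the rumor.
  Ivy: 3 of 4 neighbours < 4, not yet.
  Pia: 1 of 2 neighbours < 2, not yet.
Round 6 — no new spreads; cascade stops.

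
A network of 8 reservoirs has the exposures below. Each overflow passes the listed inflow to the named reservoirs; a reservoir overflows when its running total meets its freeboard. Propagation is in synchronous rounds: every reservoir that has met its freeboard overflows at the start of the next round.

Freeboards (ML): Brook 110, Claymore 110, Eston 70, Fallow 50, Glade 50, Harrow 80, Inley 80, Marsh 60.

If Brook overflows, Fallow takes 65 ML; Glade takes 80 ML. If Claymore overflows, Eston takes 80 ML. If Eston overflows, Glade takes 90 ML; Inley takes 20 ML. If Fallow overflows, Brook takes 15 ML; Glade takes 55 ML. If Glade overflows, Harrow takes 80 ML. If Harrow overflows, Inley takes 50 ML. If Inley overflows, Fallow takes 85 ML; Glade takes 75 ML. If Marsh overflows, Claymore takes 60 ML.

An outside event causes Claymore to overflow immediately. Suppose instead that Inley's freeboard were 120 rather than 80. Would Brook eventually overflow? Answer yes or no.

no

With Inley's freeboard at 120:
Round 1 — Claymore overflows (initial).
  Eston: +80 → 80 ≥ 70
Round 2 — Eston overflows.
  Glade: +90 → 90 ≥ 50
  Inley: +20 → 20 < 120
Round 3 — Glade overflows.
  Harrow: +80 → 80 ≥ 80
Round 4 — Harrow overflows.
  Inley: +50 → 70 < 120
No further overflows.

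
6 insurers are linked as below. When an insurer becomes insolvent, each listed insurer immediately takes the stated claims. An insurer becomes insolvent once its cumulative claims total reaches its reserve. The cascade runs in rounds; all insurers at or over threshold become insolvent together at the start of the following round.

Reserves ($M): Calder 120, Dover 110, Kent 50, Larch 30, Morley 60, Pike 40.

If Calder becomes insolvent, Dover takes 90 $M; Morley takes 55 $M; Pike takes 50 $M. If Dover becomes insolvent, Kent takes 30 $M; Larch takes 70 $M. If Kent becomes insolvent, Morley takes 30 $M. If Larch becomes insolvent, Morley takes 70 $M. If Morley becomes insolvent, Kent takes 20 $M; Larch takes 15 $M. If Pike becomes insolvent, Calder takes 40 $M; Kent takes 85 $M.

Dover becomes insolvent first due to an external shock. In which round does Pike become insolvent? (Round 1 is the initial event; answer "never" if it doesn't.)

Round 1 — Dover becomes insolvent (initial).
  Kent: +30 → 30 < 50
  Larch: +70 → 70 ≥ 30
Round 2 — Larch becomes insolvent.
  Morley: +70 → 70 ≥ 60
Round 3 — Morley becomes insolvent.
  Kent: +20 → 50 ≥ 50
Round 4 — Kent becomes insolvent.
No further insolvencies.

never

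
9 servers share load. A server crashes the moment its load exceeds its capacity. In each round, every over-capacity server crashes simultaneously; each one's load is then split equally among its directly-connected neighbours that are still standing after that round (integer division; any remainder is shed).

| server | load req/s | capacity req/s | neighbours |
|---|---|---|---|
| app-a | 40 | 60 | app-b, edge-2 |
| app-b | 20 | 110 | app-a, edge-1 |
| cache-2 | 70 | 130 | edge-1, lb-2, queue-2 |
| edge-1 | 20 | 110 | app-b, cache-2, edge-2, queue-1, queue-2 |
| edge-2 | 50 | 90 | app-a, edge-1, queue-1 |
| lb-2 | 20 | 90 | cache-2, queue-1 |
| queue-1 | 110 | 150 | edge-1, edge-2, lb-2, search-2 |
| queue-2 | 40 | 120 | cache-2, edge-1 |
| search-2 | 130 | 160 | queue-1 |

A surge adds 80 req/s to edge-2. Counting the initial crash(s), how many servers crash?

Round 1 — edge-2 at 130 > 90. edge-2 crashes.
  edge-2 sheds 130 req/s to app-a, edge-1, queue-1: 43 each (1 lost).
    app-a: 40+43 = 83 > 60
    edge-1: 20+43 = 63 ≤ 110
    queue-1: 110+43 = 153 > 150
Round 2 — app-a, queue-1 crash.
  app-a sheds 83 req/s to app-b: 83 each.
    app-b: 20+83 = 103 ≤ 110
  queue-1 sheds 153 req/s to edge-1, lb-2, search-2: 51 each.
    edge-1: 63+51 = 114 > 110
    lb-2: 20+51 = 71 ≤ 90
    search-2: 130+51 = 181 > 160
Round 3 — edge-1, search-2 crash.
  edge-1 sheds 114 req/s to app-b, cache-2, queue-2: 38 each.
    app-b: 103+38 = 141 > 110
    cache-2: 70+38 = 108 ≤ 130
    queue-2: 40+38 = 78 ≤ 120
  search-2 sheds 181 req/s: no online neighbours, lost.
Round 4 — app-b crashes.
  app-b sheds 141 req/s: no online neighbours, lost.
No further crashes.

6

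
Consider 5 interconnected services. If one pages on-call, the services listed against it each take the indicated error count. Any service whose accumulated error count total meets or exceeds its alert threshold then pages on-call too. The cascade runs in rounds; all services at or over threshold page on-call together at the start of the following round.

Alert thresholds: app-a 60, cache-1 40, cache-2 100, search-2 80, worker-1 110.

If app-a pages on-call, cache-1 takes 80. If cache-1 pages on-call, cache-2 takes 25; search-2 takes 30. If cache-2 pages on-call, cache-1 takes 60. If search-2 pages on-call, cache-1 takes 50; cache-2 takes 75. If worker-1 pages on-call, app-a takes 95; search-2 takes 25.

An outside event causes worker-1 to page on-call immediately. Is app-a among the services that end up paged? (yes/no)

yes

Round 1 — worker-1 pages on-call (initial).
  app-a: +95 → 95 ≥ 60
  search-2: +25 → 25 < 80
Round 2 — app-a pages on-call.
  cache-1: +80 → 80 ≥ 40
Round 3 — cache-1 pages on-call.
  cache-2: +25 → 25 < 100
  search-2: +30 → 55 < 80
No further pages.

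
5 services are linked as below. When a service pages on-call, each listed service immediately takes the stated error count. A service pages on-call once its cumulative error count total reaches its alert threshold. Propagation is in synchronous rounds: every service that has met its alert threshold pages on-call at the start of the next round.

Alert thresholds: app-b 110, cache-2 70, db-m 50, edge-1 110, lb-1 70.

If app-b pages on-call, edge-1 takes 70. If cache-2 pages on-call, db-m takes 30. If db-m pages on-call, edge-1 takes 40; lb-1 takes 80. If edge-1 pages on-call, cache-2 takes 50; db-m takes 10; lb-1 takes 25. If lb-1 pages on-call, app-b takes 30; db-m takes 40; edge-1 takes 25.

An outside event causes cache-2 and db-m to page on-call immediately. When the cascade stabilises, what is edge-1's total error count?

Round 1 — cache-2, db-m page on-call (initial).
  edge-1: +40 → 40 < 110
  lb-1: +80 → 80 ≥ 70
Round 2 — lb-1 pages on-call.
  app-b: +30 → 30 < 110
  edge-1: +25 → 65 < 110
No further pages.

65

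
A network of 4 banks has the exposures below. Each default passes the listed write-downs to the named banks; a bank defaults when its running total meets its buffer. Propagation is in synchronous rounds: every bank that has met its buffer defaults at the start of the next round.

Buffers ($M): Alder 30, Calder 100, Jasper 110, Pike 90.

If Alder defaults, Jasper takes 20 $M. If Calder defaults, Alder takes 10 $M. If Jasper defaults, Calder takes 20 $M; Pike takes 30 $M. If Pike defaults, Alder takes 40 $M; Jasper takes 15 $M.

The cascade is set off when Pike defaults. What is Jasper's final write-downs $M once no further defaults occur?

Round 1 — Pike defaults (initial).
  Alder: +40 → 40 ≥ 30
  Jasper: +15 → 15 < 110
Round 2 — Alder defaults.
  Jasper: +20 → 35 < 110
No further defaults.

35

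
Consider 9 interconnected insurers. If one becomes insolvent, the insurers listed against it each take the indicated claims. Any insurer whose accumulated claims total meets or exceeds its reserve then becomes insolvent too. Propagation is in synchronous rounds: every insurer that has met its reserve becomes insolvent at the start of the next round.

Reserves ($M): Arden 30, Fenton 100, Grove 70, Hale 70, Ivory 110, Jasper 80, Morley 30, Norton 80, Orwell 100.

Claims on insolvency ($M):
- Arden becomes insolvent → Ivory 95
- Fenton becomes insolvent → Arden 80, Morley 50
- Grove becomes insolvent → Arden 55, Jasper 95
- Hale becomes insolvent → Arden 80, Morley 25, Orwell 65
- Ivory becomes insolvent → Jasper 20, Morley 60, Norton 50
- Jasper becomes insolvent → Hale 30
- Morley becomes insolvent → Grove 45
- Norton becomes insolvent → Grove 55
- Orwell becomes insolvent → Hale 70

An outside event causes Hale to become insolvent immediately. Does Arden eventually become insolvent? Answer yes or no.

Round 1 — Hale becomes insolvent (initial).
  Arden: +80 → 80 ≥ 30
  Morley: +25 → 25 < 30
  Orwell: +65 → 65 < 100
Round 2 — Arden becomes insolvent.
  Ivory: +95 → 95 < 110
No further insolvencies.

yes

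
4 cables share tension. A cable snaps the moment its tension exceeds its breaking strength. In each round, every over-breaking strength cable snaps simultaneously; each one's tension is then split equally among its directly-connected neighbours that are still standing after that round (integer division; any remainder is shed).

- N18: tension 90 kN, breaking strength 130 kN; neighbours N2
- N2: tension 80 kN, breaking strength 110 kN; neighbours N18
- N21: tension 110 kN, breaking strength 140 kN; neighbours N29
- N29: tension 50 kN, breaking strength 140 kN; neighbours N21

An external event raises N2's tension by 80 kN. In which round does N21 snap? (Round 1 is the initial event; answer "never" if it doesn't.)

never

Round 1 — N2 at 160 > 110. N2 snaps.
  N2 sheds 160 kN to N18: 160 each.
    N18: 90+160 = 250 > 130
Round 2 — N18 snaps.
  N18 sheds 250 kN: no online neighbours, lost.
No further breaks.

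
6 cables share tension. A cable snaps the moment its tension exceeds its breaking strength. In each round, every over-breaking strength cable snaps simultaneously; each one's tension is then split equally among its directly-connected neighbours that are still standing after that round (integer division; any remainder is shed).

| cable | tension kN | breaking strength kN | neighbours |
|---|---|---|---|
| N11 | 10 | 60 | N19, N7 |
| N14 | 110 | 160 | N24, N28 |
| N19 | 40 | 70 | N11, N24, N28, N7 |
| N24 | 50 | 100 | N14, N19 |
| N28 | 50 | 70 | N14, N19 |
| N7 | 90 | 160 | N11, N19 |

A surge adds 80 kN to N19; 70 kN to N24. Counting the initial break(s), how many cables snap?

Round 1 — N19 at 120 > 70; N24 at 120 > 100. N19, N24 snap.
  N19 sheds 120 kN to N11, N28, N7: 40 each.
    N11: 10+40 = 50 ≤ 60
    N28: 50+40 = 90 > 70
    N7: 90+40 = 130 ≤ 160
  N24 sheds 120 kN to N14: 120 each.
    N14: 110+120 = 230 > 160
Round 2 — N14, N28 snap.
  N14 sheds 230 kN: no online neighbours, lost.
  N28 sheds 90 kN: no online neighbours, lost.
No further breaks.

4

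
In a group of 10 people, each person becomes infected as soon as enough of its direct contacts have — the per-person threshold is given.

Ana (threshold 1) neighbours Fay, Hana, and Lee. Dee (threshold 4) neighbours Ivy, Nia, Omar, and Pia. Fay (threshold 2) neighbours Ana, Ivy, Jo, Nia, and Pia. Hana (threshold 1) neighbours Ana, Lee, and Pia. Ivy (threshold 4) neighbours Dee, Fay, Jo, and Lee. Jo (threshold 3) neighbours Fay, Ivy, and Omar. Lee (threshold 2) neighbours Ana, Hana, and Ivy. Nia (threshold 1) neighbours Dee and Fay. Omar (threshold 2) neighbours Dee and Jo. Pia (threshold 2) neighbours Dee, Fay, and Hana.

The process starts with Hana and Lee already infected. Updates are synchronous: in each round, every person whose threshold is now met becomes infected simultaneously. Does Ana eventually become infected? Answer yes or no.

Round 1 — Hana, Lee become infected (initial).
Round 2 — checking thresholds:
  Ana: 2 of 3 neighbours ≥ 1, becomes infected.
  Ivy: 1 of 4 neighbours < 4, holds.
  Pia: 1 of 3 neighbours < 2, holds.
Round 3 — no new infections; cascade stops.

yes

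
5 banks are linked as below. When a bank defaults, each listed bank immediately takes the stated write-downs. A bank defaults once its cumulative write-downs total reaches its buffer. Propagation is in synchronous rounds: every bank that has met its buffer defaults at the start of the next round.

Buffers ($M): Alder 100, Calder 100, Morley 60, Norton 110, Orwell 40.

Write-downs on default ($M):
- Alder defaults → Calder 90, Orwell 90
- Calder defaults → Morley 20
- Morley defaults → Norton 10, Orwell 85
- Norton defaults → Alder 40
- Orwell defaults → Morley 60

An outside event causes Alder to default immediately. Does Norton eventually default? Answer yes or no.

no

Round 1 — Alder defaults (initial).
  Calder: +90 → 90 < 100
  Orwell: +90 → 90 ≥ 40
Round 2 — Orwell defaults.
  Morley: +60 → 60 ≥ 60
Round 3 — Morley defaults.
  Norton: +10 → 10 < 110
No further defaults.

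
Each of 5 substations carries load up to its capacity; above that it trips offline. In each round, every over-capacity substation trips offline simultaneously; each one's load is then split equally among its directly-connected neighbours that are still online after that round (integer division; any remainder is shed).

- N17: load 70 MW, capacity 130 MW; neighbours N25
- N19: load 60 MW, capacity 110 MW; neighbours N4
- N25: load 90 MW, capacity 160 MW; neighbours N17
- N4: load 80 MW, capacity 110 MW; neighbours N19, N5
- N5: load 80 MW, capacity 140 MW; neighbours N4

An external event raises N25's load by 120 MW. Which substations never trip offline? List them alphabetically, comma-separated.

Round 1 — N25 at 210 > 160. N25 trips offline.
  N25 sheds 210 MW to N17: 210 each.
    N17: 70+210 = 280 > 130
Round 2 — N17 trips offline.
  N17 sheds 280 MW: no online neighbours, lost.
No further trips.

N19, N4, N5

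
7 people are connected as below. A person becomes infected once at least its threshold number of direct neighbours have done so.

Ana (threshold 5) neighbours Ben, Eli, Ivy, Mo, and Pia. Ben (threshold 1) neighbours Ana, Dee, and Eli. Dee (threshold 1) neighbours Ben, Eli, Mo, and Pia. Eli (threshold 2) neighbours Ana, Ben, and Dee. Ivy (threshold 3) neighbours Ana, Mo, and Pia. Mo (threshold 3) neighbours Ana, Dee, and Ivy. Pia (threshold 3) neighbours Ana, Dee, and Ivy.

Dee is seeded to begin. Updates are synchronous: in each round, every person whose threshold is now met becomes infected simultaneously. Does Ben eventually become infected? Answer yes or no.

Round 1 — Dee becomes infected (initial).
Round 2 — checking thresholds:
  Ben: 1 of 3 neighbours ≥ 1, becomes infected.
  Eli: 1 of 3 neighbours < 2, below threshold.
  Mo: 1 of 3 neighbours < 3, below threshold.
  Pia: 1 of 3 neighbours < 3, below threshold.
Round 3 — checking thresholds:
  Ana: 1 of 5 neighbours < 5, below threshold.
  Eli: 2 of 3 neighbours ≥ 2, becomes infected.
  Mo: 1 of 3 neighbours < 3, below threshold.
  Pia: 1 of 3 neighbours < 3, below threshold.
Round 4 — no new infections; cascade stops.

yes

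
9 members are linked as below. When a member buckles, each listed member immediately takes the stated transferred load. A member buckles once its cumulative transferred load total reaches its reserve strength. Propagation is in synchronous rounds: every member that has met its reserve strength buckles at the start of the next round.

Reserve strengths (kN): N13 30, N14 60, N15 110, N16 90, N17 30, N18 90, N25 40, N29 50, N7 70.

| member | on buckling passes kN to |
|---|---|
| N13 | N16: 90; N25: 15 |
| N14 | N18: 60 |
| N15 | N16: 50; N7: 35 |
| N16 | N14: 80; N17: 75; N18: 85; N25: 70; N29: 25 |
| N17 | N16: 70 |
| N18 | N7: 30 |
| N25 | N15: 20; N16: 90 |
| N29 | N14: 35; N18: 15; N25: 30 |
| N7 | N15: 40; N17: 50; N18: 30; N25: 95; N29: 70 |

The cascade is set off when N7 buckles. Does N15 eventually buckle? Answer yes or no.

Round 1 — N7 buckles (initial).
  N15: +40 → 40 < 110
  N17: +50 → 50 ≥ 30
  N18: +30 → 30 < 90
  N25: +95 → 95 ≥ 40
  N29: +70 → 70 ≥ 50
Round 2 — N17, N25, N29 buckle.
  N14: +35 → 35 < 60
  N15: +20 → 60 < 110
  N16: +70+90 → 160 ≥ 90
  N18: +15 → 45 < 90
Round 3 — N16 buckles.
  N14: +80 → 115 ≥ 60
  N18: +85 → 130 ≥ 90
Round 4 — N14, N18 buckle.
No further bucklings.

no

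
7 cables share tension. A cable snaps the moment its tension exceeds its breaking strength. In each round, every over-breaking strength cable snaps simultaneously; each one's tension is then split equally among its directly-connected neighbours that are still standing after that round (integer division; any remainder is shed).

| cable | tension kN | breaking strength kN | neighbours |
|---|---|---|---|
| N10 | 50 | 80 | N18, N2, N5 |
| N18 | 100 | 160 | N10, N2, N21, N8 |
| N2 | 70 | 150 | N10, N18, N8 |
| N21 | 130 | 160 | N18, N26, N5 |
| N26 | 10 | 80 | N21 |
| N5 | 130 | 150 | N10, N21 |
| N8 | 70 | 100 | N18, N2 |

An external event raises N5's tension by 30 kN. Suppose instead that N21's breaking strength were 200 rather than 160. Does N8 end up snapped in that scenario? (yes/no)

With N21's breaking strength at 200:
Round 1 — N5 at 160 > 150. N5 snaps.
  N5 sheds 160 kN to N10, N21: 80 each.
    N10: 50+80 = 130 > 80
    N21: 130+80 = 210 > 200
Round 2 — N10, N21 snap.
  N10 sheds 130 kN to N18, N2: 65 each.
    N18: 100+65 = 165 > 160
    N2: 70+65 = 135 ≤ 150
  N21 sheds 210 kN to N18, N26: 105 each.
    N18: 165+105 = 270 > 160
    N26: 10+105 = 115 > 80
Round 3 — N18, N26 snap.
  N18 sheds 270 kN to N2, N8: 135 each.
    N2: 135+135 = 270 > 150
    N8: 70+135 = 205 > 100
  N26 sheds 115 kN: no online neighbours, lost.
Round 4 — N2, N8 snap.
  N2 sheds 270 kN: no online neighbours, lost.
  N8 sheds 205 kN: no online neighbours, lost.
No further breaks.

yes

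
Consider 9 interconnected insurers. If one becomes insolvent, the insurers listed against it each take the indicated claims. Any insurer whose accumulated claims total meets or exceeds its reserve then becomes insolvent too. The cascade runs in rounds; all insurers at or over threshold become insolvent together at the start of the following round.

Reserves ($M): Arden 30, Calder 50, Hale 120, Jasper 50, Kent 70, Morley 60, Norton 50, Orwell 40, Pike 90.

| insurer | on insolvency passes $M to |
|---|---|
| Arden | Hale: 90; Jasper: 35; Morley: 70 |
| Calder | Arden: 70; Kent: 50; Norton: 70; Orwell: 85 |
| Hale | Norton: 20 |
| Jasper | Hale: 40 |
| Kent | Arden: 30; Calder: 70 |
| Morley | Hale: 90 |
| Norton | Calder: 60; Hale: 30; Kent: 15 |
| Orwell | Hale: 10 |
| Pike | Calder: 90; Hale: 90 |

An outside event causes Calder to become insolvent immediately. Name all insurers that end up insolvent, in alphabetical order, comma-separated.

Arden, Calder, Hale, Morley, Norton, Orwell

Round 1 — Calder becomes insolvent (initial).
  Arden: +70 → 70 ≥ 30
  Kent: +50 → 50 < 70
  Norton: +70 → 70 ≥ 50
  Orwell: +85 → 85 ≥ 40
Round 2 — Arden, Norton, Orwell become insolvent.
  Hale: +90+30+10 → 130 ≥ 120
  Jasper: +35 → 35 < 50
  Kent: +15 → 65 < 70
  Morley: +70 → 70 ≥ 60
Round 3 — Hale, Morley become insolvent.
No further insolvencies.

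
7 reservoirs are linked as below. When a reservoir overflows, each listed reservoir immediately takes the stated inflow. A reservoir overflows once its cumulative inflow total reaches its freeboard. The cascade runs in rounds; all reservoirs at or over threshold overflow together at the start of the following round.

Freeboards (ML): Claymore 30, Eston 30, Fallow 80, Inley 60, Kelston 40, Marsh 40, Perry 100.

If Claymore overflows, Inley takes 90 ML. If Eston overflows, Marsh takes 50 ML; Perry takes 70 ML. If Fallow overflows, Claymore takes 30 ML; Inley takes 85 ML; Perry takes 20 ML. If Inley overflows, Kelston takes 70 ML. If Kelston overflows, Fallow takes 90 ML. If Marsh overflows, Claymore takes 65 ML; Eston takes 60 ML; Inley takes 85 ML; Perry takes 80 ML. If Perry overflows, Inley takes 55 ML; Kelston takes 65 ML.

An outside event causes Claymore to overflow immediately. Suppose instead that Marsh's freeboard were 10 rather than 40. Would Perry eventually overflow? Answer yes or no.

no

With Marsh's freeboard at 10:
Round 1 — Claymore overflows (initial).
  Inley: +90 → 90 ≥ 60
Round 2 — Inley overflows.
  Kelston: +70 → 70 ≥ 40
Round 3 — Kelston overflows.
  Fallow: +90 → 90 ≥ 80
Round 4 — Fallow overflows.
  Perry: +20 → 20 < 100
No further overflows.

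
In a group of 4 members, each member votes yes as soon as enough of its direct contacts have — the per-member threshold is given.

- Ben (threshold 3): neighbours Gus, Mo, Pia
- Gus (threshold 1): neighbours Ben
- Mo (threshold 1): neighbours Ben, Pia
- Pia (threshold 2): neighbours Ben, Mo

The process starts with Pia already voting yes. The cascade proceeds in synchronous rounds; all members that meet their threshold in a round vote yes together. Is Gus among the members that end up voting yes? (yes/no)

no

Round 1 — Pia votes yes (initial).
Round 2 — checking thresholds:
  Ben: 1 of 3 neighbours < 3, below threshold.
  Mo: 1 of 2 neighbours ≥ 1, votes yes.
Round 3 — no new yes votes; cascade stops.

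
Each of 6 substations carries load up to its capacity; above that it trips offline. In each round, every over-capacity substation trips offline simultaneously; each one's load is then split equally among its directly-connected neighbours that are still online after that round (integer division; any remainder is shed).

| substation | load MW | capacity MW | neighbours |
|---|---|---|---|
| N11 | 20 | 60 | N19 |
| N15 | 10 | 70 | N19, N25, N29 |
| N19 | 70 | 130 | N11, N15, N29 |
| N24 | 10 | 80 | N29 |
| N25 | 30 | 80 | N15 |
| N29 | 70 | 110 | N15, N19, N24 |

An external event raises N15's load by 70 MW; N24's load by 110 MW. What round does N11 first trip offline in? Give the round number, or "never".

Round 1 — N15 at 80 > 70; N24 at 120 > 80. N15, N24 trip offline.
  N15 sheds 80 MW to N19, N25, N29: 26 each (2 lost).
    N19: 70+26 = 96 ≤ 130
    N25: 30+26 = 56 ≤ 80
    N29: 70+26 = 96 ≤ 110
  N24 sheds 120 MW to N29: 120 each.
    N29: 96+120 = 216 > 110
Round 2 — N29 trips offline.
  N29 sheds 216 MW to N19: 216 each.
    N19: 96+216 = 312 > 130
Round 3 — N19 trips offline.
  N19 sheds 312 MW to N11: 312 each.
    N11: 20+312 = 332 > 60
Round 4 — N11 trips offline.
  N11 sheds 332 MW: no online neighbours, lost.
No further trips.

4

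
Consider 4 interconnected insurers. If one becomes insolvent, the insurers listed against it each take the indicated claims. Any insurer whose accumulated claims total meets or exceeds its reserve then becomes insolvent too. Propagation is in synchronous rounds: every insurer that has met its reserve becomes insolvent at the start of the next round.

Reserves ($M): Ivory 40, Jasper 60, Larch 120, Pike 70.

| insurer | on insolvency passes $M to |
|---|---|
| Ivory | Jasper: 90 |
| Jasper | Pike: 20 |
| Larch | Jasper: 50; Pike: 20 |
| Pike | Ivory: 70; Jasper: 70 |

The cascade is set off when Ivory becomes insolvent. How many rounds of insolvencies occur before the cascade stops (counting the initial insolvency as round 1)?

2

Round 1 — Ivory becomes insolvent (initial).
  Jasper: +90 → 90 ≥ 60
Round 2 — Jasper becomes insolvent.
  Pike: +20 → 20 < 70
No further insolvencies.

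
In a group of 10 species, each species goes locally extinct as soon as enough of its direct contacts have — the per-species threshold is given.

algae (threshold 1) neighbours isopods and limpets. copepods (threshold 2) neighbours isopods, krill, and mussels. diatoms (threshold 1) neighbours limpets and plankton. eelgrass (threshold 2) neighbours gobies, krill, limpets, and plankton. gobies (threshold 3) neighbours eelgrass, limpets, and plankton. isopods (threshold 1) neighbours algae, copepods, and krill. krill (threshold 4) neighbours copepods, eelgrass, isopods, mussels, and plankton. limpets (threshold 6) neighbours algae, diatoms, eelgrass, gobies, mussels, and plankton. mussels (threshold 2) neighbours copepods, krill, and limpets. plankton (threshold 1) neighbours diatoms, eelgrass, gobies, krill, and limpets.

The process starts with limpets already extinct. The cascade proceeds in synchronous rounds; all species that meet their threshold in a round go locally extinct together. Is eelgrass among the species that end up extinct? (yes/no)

yes

Round 1 — limpets goes locally extinct (initial).
Round 2 — checking thresholds:
  algae: 1 of 2 neighbours ≥ 1, goes locally extinct.
  diatoms: 1 of 2 neighbours ≥ 1, goes locally extinct.
  eelgrass: 1 of 4 neighbours < 2, holds.
  gobies: 1 of 3 neighbours < 3, holds.
  mussels: 1 of 3 neighbours < 2, holds.
  plankton: 1 of 5 neighbours ≥ 1, goes locally extinct.
Round 3 — checking thresholds:
  eelgrass: 2 of 4 neighbours ≥ 2, goes locally extinct.
  gobies: 2 of 3 neighbours < 3, holds.
  isopods: 1 of 3 neighbours ≥ 1, goes locally extinct.
  krill: 1 of 5 neighbours < 4, holds.
  mussels: 1 of 3 neighbours < 2, holds.
Round 4 — checking thresholds:
  copepods: 1 of 3 neighbours < 2, holds.
  gobies: 3 of 3 neighbours ≥ 3, goes locally extinct.
  krill: 3 of 5 neighbours < 4, holds.
  mussels: 1 of 3 neighbours < 2, holds.
Round 5 — no new extinctions; cascade stops.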